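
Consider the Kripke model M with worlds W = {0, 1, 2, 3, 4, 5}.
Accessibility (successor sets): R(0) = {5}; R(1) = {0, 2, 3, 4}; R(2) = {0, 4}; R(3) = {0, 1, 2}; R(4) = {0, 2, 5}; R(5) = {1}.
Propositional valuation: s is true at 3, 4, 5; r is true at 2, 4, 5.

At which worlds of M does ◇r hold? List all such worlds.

0, 1, 2, 3, 4

Recall that ◇ψ holds at a world iff ψ holds at some accessible world.
Let φ = ◇r. Evaluate φ at each world:
  0 (successors {5}): φ is true.
  1 (successors {0, 2, 3, 4}): φ is true.
  2 (successors {0, 4}): φ is true.
  3 (successors {0, 1, 2}): φ is true.
  4 (successors {0, 2, 5}): φ is true.
  5 (successors {1}): φ is false.
For instance, at 4:
  At 4: ◇r requires r at some successor in {0, 2, 5}.
    r holds at 2, so ◇r is true at 4.
Satisfying worlds: {0, 1, 2, 3, 4}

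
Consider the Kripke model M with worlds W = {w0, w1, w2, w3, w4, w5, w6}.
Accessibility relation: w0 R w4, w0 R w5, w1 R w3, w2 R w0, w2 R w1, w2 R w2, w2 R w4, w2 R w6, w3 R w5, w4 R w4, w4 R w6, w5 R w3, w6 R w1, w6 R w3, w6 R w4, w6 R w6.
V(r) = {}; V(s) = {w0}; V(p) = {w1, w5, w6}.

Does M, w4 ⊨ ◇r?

At w4: ◇r requires r at some successor in {w4, w6}.
  At w4: r is false.
  At w6: r is false.
So ◇r is false at w4.

No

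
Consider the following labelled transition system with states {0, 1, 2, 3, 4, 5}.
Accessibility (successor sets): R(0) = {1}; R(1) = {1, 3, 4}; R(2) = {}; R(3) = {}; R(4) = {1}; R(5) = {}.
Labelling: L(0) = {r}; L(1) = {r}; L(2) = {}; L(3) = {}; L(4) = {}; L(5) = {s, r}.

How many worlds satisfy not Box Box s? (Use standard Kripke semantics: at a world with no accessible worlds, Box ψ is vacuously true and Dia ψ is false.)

3

Let φ = not Box Box s. Evaluate φ at each world:
  0 (successors {1}): φ is true.
  1 (successors {1, 3, 4}): φ is true.
  2 (successors ∅): φ is false.
  3 (successors ∅): φ is false.
  4 (successors {1}): φ is true.
  5 (successors ∅): φ is false.
For instance, at 4:
  At 4: Box Box s is false, so not Box Box s is true.
    At 4: Box Box s requires Box s at every successor {1}.
      Box s fails at 1, so Box Box s is false at 4.
Satisfying worlds: {0, 1, 4}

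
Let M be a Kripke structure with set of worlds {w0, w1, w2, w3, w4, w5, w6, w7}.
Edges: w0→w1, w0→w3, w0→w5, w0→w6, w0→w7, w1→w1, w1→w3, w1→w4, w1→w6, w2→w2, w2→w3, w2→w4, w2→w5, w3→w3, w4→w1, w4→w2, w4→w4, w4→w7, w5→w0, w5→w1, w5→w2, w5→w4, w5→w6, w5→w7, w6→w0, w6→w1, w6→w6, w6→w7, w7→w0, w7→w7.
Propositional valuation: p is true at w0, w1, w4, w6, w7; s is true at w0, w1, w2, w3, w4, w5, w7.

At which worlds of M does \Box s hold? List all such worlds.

w2, w3, w4, w7

Recall that \Box ψ holds at a world iff ψ holds at every accessible world, and \Diamond ψ holds iff ψ holds at some accessible world.
Let φ = \Box s. Evaluate φ at each world:
  w0 (successors {w1, w3, w5, w6, w7}): φ is false.
  w1 (successors {w1, w3, w4, w6}): φ is false.
  w2 (successors {w2, w3, w4, w5}): φ is true.
  w3 (successors {w3}): φ is true.
  w4 (successors {w1, w2, w4, w7}): φ is true.
  w5 (successors {w0, w1, w2, w4, w6, w7}): φ is false.
  w6 (successors {w0, w1, w6, w7}): φ is false.
  w7 (successors {w0, w7}): φ is true.
For instance, at w1:
  At w1: \Box s requires s at every successor {w1, w3, w4, w6}.
    s fails at w6, so \Box s is false at w1.
Satisfying worlds: {w2, w3, w4, w7}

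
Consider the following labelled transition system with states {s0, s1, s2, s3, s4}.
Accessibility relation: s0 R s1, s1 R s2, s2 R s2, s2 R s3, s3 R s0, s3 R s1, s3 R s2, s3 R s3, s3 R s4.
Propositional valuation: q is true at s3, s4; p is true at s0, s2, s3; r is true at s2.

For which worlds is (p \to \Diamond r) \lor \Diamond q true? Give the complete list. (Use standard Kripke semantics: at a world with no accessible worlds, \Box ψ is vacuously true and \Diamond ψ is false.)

Recall that \Diamond ψ holds at a world iff ψ holds at some accessible world.
Let φ = (p \to \Diamond r) \lor \Diamond q. Evaluate φ at each world:
  s0 (successors {s1}): φ is false.
  s1 (successors {s2}): φ is true.
  s2 (successors {s2, s3}): φ is true.
  s3 (successors {s0, s1, s2, s3, s4}): φ is true.
  s4 (successors ∅): φ is true.
For instance, at s3:
  At s3: p \to \Diamond r is true, \Diamond q is true, so (p \to \Diamond r) \lor \Diamond q is true.
    At s3: p is true, \Diamond r is true, so p \to \Diamond r is true.
      At s3: \Diamond r requires r at some successor in {s0, s1, s2, s3, s4}.
        r holds at s2, so \Diamond r is true at s3.
    At s3: \Diamond q requires q at some successor in {s0, s1, s2, s3, s4}.
      q holds at s3, so \Diamond q is true at s3.
Satisfying worlds: {s1, s2, s3, s4}

s1, s2, s3, s4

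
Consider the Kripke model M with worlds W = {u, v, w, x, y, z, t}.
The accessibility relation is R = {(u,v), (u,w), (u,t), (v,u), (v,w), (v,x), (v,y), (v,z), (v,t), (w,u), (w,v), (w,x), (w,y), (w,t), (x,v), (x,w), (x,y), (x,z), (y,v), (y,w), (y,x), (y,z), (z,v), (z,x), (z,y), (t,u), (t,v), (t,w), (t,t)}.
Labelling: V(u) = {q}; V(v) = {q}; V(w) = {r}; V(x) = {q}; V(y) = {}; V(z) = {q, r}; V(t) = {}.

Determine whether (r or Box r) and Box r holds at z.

Recall that Box ψ holds at a world iff ψ holds at every accessible world, and Dia ψ holds iff ψ holds at some accessible world.
At z: r or Box r is true, Box r is false, so (r or Box r) and Box r is false.
  At z: r is true, Box r is false, so r or Box r is true.
    At z: Box r requires r at every successor {v, x, y}.
      r fails at v, so Box r is false at z.
  At z: Box r requires r at every successor {v, x, y}.
    r fails at v, so Box r is false at z.

No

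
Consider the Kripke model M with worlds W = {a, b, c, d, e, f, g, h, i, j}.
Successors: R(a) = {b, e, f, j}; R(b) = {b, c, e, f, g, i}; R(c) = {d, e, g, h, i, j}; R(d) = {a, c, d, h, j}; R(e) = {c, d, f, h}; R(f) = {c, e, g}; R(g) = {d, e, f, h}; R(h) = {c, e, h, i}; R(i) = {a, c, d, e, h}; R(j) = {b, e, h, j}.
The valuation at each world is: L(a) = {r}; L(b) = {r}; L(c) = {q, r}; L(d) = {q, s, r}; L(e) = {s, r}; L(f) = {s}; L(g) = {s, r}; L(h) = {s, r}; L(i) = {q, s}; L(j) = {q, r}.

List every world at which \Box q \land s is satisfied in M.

Let φ = \Box q \land s. Evaluate φ at each world:
  a (successors {b, e, f, j}): φ is false.
  b (successors {b, c, e, f, g, i}): φ is false.
  c (successors {d, e, g, h, i, j}): φ is false.
  d (successors {a, c, d, h, j}): φ is false.
  e (successors {c, d, f, h}): φ is false.
  f (successors {c, e, g}): φ is false.
  g (successors {d, e, f, h}): φ is false.
  h (successors {c, e, h, i}): φ is false.
  i (successors {a, c, d, e, h}): φ is false.
  j (successors {b, e, h, j}): φ is false.
For instance, at f:
  At f: \Box q is false, s is true, so \Box q \land s is false.
    At f: \Box q requires q at every successor {c, e, g}.
      q fails at e, so \Box q is false at f.
Satisfying worlds: none.

none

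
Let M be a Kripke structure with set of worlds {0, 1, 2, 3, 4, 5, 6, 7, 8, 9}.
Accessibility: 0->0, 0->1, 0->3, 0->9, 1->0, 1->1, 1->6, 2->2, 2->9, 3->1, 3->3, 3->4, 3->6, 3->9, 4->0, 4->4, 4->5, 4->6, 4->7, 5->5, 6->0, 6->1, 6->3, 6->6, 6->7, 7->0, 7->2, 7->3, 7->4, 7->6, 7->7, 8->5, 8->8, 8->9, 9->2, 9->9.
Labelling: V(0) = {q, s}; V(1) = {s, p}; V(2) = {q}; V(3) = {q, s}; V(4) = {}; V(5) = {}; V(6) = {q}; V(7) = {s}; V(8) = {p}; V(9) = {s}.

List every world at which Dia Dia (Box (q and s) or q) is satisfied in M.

Let φ = Dia Dia (Box (q and s) or q). Evaluate φ at each world:
  0 (successors {0, 1, 3, 9}): φ is true.
  1 (successors {0, 1, 6}): φ is true.
  2 (successors {2, 9}): φ is true.
  3 (successors {1, 3, 4, 6, 9}): φ is true.
  4 (successors {0, 4, 5, 6, 7}): φ is true.
  5 (successors {5}): φ is false.
  6 (successors {0, 1, 3, 6, 7}): φ is true.
  7 (successors {0, 2, 3, 4, 6, 7}): φ is true.
  8 (successors {5, 8, 9}): φ is true.
  9 (successors {2, 9}): φ is true.
For instance, at 1:
  At 1: Dia Dia (Box (q and s) or q) requires Dia (Box (q and s) or q) at some successor in {0, 1, 6}.
    Dia (Box (q and s) or q) holds at 0, so Dia Dia (Box (q and s) or q) is true at 1.
      At 0: Dia (Box (q and s) or q) requires Box (q and s) or q at some successor in {0, 1, 3, 9}.
        Box (q and s) or q holds at 0, so Dia (Box (q and s) or q) is true at 0.
Satisfying worlds: {0, 1, 2, 3, 4, 6, 7, 8, 9}

0, 1, 2, 3, 4, 6, 7, 8, 9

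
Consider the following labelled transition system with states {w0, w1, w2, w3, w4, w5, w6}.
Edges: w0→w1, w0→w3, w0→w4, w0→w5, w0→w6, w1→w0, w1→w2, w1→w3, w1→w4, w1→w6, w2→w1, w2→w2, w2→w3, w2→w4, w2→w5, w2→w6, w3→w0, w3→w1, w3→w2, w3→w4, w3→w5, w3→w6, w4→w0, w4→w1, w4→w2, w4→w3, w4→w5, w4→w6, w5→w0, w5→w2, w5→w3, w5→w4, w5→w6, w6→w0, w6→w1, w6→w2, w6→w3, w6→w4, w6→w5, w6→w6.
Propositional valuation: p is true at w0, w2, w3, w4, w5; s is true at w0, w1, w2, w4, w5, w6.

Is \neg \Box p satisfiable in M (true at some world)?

Yes

Recall that \Box ψ holds at a world iff ψ holds at every accessible world, and \Diamond ψ holds iff ψ holds at some accessible world.
Let φ = \neg \Box p. Evaluate φ at each world:
  w0 (successors {w1, w3, w4, w5, w6}): φ is true.
  w1 (successors {w0, w2, w3, w4, w6}): φ is true.
  w2 (successors {w1, w2, w3, w4, w5, w6}): φ is true.
  w3 (successors {w0, w1, w2, w4, w5, w6}): φ is true.
  w4 (successors {w0, w1, w2, w3, w5, w6}): φ is true.
  w5 (successors {w0, w2, w3, w4, w6}): φ is true.
  w6 (successors {w0, w1, w2, w3, w4, w5, w6}): φ is true.
Detail at w0 (witness):
  At w0: \Box p is false, so \neg \Box p is true.
    At w0: \Box p requires p at every successor {w1, w3, w4, w5, w6}.
      p fails at w1, so \Box p is false at w0.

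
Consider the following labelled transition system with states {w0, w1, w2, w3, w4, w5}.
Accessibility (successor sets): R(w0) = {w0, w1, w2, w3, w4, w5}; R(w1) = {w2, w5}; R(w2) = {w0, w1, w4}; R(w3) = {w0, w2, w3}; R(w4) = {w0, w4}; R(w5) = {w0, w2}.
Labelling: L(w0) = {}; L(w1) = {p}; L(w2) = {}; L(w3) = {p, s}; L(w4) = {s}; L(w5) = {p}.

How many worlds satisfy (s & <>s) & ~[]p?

2

Let φ = (s & <>s) & ~[]p. Evaluate φ at each world:
  w0 (successors {w0, w1, w2, w3, w4, w5}): φ is false.
  w1 (successors {w2, w5}): φ is false.
  w2 (successors {w0, w1, w4}): φ is false.
  w3 (successors {w0, w2, w3}): φ is true.
  w4 (successors {w0, w4}): φ is true.
  w5 (successors {w0, w2}): φ is false.
For instance, at w5:
  At w5: s & <>s is false, ~[]p is true, so (s & <>s) & ~[]p is false.
    At w5: s is false, <>s is false, so s & <>s is false.
      At w5: <>s requires s at some successor in {w0, w2}.
        At w0: s is false.
        At w2: s is false.
      So <>s is false at w5.
    At w5: []p is false, so ~[]p is true.
      At w5: []p requires p at every successor {w0, w2}.
        p fails at w0, so []p is false at w5.
Satisfying worlds: {w3, w4}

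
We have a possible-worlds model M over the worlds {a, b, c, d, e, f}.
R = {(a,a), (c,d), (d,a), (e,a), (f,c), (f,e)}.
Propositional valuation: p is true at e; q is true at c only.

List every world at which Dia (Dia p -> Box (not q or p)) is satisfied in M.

a, c, d, e, f

Let φ = Dia (Dia p -> Box (not q or p)). Evaluate φ at each world:
  a (successors {a}): φ is true.
  b (successors ∅): φ is false.
  c (successors {d}): φ is true.
  d (successors {a}): φ is true.
  e (successors {a}): φ is true.
  f (successors {c, e}): φ is true.
For instance, at c:
  At c: Dia (Dia p -> Box (not q or p)) requires Dia p -> Box (not q or p) at some successor in {d}.
    Dia p -> Box (not q or p) holds at d, so Dia (Dia p -> Box (not q or p)) is true at c.
      At d: Dia p is false, Box (not q or p) is true, so Dia p -> Box (not q or p) is true.
Satisfying worlds: {a, c, d, e, f}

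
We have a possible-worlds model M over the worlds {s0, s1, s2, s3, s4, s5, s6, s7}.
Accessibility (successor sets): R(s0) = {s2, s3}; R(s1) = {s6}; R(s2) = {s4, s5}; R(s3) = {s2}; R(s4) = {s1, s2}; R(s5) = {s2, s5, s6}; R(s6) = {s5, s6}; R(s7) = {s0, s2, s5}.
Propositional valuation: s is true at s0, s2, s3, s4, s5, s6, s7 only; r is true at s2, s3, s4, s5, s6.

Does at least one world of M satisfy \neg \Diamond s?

No

Recall that \Diamond ψ holds at a world iff ψ holds at some accessible world.
Let φ = \neg \Diamond s. Evaluate φ at each world:
  s0 (successors {s2, s3}): φ is false.
  s1 (successors {s6}): φ is false.
  s2 (successors {s4, s5}): φ is false.
  s3 (successors {s2}): φ is false.
  s4 (successors {s1, s2}): φ is false.
  s5 (successors {s2, s5, s6}): φ is false.
  s6 (successors {s5, s6}): φ is false.
  s7 (successors {s0, s2, s5}): φ is false.
For instance, at s0:
  At s0: \Diamond s is true, so \neg \Diamond s is false.
    At s0: \Diamond s requires s at some successor in {s2, s3}.
      s holds at s2, so \Diamond s is true at s0.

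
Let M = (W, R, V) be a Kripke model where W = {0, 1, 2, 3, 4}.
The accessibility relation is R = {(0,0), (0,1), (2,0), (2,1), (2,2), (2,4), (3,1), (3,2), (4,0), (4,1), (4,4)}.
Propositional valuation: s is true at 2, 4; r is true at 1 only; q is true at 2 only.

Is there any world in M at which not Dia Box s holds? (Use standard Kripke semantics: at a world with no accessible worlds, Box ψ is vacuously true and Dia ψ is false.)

Yes

Let φ = not Dia Box s. Evaluate φ at each world:
  0 (successors {0, 1}): φ is false.
  1 (successors ∅): φ is true.
  2 (successors {0, 1, 2, 4}): φ is false.
  3 (successors {1, 2}): φ is false.
  4 (successors {0, 1, 4}): φ is false.
Detail at 1 (witness):
  At 1: Dia Box s is false, so not Dia Box s is true.
    At 1: no accessible worlds, so Dia Box s is false.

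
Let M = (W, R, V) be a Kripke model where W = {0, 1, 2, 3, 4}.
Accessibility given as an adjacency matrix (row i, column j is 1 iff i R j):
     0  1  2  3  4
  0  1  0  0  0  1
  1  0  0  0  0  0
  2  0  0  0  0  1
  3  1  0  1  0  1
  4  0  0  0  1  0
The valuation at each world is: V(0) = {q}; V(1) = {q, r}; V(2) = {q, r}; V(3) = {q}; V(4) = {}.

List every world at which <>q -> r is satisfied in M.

1, 2

Recall that <>ψ holds at a world iff ψ holds at some accessible world.
Let φ = <>q -> r. Evaluate φ at each world:
  0 (successors {0, 4}): φ is false.
  1 (successors ∅): φ is true.
  2 (successors {4}): φ is true.
  3 (successors {0, 2, 4}): φ is false.
  4 (successors {3}): φ is false.
For instance, at 2:
  At 2: <>q is false, r is true, so <>q -> r is true.
    At 2: <>q requires q at some successor in {4}.
      At 4: q is false.
    So <>q is false at 2.
Satisfying worlds: {1, 2}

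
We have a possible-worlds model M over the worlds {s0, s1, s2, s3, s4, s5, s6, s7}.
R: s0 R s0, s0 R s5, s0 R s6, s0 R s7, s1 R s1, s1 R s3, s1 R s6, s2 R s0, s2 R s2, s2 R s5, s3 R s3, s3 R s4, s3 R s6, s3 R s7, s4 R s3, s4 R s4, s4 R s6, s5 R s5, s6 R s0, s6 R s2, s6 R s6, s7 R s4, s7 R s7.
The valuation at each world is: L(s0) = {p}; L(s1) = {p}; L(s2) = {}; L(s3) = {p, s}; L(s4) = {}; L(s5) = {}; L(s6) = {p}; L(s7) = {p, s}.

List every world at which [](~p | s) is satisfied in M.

s5, s7

Recall that []ψ holds at a world iff ψ holds at every accessible world, and <>ψ holds iff ψ holds at some accessible world.
Let φ = [](~p | s). Evaluate φ at each world:
  s0 (successors {s0, s5, s6, s7}): φ is false.
  s1 (successors {s1, s3, s6}): φ is false.
  s2 (successors {s0, s2, s5}): φ is false.
  s3 (successors {s3, s4, s6, s7}): φ is false.
  s4 (successors {s3, s4, s6}): φ is false.
  s5 (successors {s5}): φ is true.
  s6 (successors {s0, s2, s6}): φ is false.
  s7 (successors {s4, s7}): φ is true.
For instance, at s4:
  At s4: [](~p | s) requires ~p | s at every successor {s3, s4, s6}.
    ~p | s fails at s6, so [](~p | s) is false at s4.
Satisfying worlds: {s5, s7}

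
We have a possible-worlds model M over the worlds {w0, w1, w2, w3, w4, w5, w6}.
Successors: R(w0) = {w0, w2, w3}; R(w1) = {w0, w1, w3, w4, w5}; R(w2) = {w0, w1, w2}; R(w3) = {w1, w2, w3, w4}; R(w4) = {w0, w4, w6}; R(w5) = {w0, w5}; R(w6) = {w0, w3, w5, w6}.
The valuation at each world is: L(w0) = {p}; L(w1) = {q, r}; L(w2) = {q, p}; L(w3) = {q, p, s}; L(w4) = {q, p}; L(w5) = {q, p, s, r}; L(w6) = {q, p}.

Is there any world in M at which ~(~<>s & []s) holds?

Let φ = ~(~<>s & []s). Evaluate φ at each world:
  w0 (successors {w0, w2, w3}): φ is true.
  w1 (successors {w0, w1, w3, w4, w5}): φ is true.
  w2 (successors {w0, w1, w2}): φ is true.
  w3 (successors {w1, w2, w3, w4}): φ is true.
  w4 (successors {w0, w4, w6}): φ is true.
  w5 (successors {w0, w5}): φ is true.
  w6 (successors {w0, w3, w5, w6}): φ is true.
Detail at w0 (witness):
  At w0: ~<>s & []s is false, so ~(~<>s & []s) is true.
    At w0: ~<>s is false, []s is false, so ~<>s & []s is false.
      At w0: <>s is true, so ~<>s is false.
      At w0: []s requires s at every successor {w0, w2, w3}.
        s fails at w0, so []s is false at w0.

Yes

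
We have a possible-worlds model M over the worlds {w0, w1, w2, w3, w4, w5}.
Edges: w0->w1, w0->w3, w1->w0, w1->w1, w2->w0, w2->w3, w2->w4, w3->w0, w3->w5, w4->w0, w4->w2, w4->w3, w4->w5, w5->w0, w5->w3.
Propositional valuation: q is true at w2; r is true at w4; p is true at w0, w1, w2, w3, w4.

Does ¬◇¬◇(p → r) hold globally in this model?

No

Let φ = ¬◇¬◇(p → r). Evaluate φ at each world:
  w0 (successors {w1, w3}): φ is false.
  w1 (successors {w0, w1}): φ is false.
  w2 (successors {w0, w3, w4}): φ is false.
  w3 (successors {w0, w5}): φ is false.
  w4 (successors {w0, w2, w3, w5}): φ is false.
  w5 (successors {w0, w3}): φ is false.
Detail at w0 (counterexample):
  At w0: ◇¬◇(p → r) is true, so ¬◇¬◇(p → r) is false.
    At w0: ◇¬◇(p → r) requires ¬◇(p → r) at some successor in {w1, w3}.
      ¬◇(p → r) holds at w1, so ◇¬◇(p → r) is true at w0.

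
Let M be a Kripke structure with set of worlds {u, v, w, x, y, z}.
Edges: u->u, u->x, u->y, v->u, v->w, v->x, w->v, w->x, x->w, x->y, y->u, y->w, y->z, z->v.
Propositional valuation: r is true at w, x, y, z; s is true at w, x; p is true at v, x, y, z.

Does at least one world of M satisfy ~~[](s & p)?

Let φ = ~~[](s & p). Evaluate φ at each world:
  u (successors {u, x, y}): φ is false.
  v (successors {u, w, x}): φ is false.
  w (successors {v, x}): φ is false.
  x (successors {w, y}): φ is false.
  y (successors {u, w, z}): φ is false.
  z (successors {v}): φ is false.
For instance, at w:
  At w: ~[](s & p) is true, so ~~[](s & p) is false.
    At w: [](s & p) is false, so ~[](s & p) is true.
      At w: [](s & p) requires s & p at every successor {v, x}.
        s & p fails at v, so [](s & p) is false at w.

No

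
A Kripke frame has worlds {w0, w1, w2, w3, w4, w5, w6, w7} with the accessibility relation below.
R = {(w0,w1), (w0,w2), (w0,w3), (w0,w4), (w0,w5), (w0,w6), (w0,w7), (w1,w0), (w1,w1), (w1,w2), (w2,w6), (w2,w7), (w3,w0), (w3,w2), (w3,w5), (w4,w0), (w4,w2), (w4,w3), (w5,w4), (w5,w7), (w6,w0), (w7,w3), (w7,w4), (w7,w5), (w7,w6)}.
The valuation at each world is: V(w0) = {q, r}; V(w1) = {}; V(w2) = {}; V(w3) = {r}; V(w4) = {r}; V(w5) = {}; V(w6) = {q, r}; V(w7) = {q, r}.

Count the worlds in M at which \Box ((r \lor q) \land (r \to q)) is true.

Recall that \Box ψ holds at a world iff ψ holds at every accessible world, and \Diamond ψ holds iff ψ holds at some accessible world.
Let φ = \Box ((r \lor q) \land (r \to q)). Evaluate φ at each world:
  w0 (successors {w1, w2, w3, w4, w5, w6, w7}): φ is false.
  w1 (successors {w0, w1, w2}): φ is false.
  w2 (successors {w6, w7}): φ is true.
  w3 (successors {w0, w2, w5}): φ is false.
  w4 (successors {w0, w2, w3}): φ is false.
  w5 (successors {w4, w7}): φ is false.
  w6 (successors {w0}): φ is true.
  w7 (successors {w3, w4, w5, w6}): φ is false.
For instance, at w2:
  At w2: \Box ((r \lor q) \land (r \to q)) requires (r \lor q) \land (r \to q) at every successor {w6, w7}.
    At w6: (r \lor q) \land (r \to q) is true.
    At w7: (r \lor q) \land (r \to q) is true.
  So \Box ((r \lor q) \land (r \to q)) is true at w2.
Satisfying worlds: {w2, w6}

2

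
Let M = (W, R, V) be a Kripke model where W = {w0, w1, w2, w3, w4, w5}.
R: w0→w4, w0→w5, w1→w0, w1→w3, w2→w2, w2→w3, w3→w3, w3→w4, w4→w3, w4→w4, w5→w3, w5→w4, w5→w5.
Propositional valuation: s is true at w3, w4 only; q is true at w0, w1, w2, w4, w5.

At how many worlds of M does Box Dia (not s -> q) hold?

6

Let φ = Box Dia (not s -> q). Evaluate φ at each world:
  w0 (successors {w4, w5}): φ is true.
  w1 (successors {w0, w3}): φ is true.
  w2 (successors {w2, w3}): φ is true.
  w3 (successors {w3, w4}): φ is true.
  w4 (successors {w3, w4}): φ is true.
  w5 (successors {w3, w4, w5}): φ is true.
For instance, at w3:
  At w3: Box Dia (not s -> q) requires Dia (not s -> q) at every successor {w3, w4}.
      At w3: Dia (not s -> q) requires not s -> q at some successor in {w3, w4}.
        not s -> q holds at w3, so Dia (not s -> q) is true at w3.
      At w4: Dia (not s -> q) requires not s -> q at some successor in {w3, w4}.
        not s -> q holds at w3, so Dia (not s -> q) is true at w4.
  So Box Dia (not s -> q) is true at w3.
Satisfying worlds: {w0, w1, w2, w3, w4, w5}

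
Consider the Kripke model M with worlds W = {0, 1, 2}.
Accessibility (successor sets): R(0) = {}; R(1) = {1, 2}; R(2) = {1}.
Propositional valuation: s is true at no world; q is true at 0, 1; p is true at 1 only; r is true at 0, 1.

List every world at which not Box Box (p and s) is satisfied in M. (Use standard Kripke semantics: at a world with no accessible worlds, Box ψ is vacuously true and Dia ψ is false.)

1, 2

Let φ = not Box Box (p and s). Evaluate φ at each world:
  0 (successors ∅): φ is false.
  1 (successors {1, 2}): φ is true.
  2 (successors {1}): φ is true.
For instance, at 1:
  At 1: Box Box (p and s) is false, so not Box Box (p and s) is true.
    At 1: Box Box (p and s) requires Box (p and s) at every successor {1, 2}.
      Box (p and s) fails at 1, so Box Box (p and s) is false at 1.
Satisfying worlds: {1, 2}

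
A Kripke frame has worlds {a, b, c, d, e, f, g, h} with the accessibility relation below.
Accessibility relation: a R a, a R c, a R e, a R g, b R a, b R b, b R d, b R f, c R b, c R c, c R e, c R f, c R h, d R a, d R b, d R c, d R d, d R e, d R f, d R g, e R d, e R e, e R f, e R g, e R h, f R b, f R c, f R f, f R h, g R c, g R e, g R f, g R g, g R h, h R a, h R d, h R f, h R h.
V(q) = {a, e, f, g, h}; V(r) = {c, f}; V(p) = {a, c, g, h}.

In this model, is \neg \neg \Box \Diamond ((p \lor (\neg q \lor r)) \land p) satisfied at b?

Yes

At b: \neg \Box \Diamond ((p \lor (\neg q \lor r)) \land p) is false, so \neg \neg \Box \Diamond ((p \lor (\neg q \lor r)) \land p) is true.
  At b: \Box \Diamond ((p \lor (\neg q \lor r)) \land p) is true, so \neg \Box \Diamond ((p \lor (\neg q \lor r)) \land p) is false.
    At b: \Box \Diamond ((p \lor (\neg q \lor r)) \land p) requires \Diamond ((p \lor (\neg q \lor r)) \land p) at every successor {a, b, d, f}.
      At a: \Diamond ((p \lor (\neg q \lor r)) \land p) is true.
      At b: \Diamond ((p \lor (\neg q \lor r)) \land p) is true.
      At d: \Diamond ((p \lor (\neg q \lor r)) \land p) is true.
      At f: \Diamond ((p \lor (\neg q \lor r)) \land p) is true.
    So \Box \Diamond ((p \lor (\neg q \lor r)) \land p) is true at b.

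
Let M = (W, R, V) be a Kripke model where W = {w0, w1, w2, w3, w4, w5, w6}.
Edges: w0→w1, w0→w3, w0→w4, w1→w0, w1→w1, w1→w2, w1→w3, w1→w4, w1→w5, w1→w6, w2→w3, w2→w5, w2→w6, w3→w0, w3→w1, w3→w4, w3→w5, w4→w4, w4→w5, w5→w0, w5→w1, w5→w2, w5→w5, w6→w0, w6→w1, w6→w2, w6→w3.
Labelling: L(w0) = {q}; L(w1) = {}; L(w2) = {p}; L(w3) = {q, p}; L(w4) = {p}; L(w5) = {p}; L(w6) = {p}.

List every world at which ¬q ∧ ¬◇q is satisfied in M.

Recall that ◇ψ holds at a world iff ψ holds at some accessible world.
Let φ = ¬q ∧ ¬◇q. Evaluate φ at each world:
  w0 (successors {w1, w3, w4}): φ is false.
  w1 (successors {w0, w1, w2, w3, w4, w5, w6}): φ is false.
  w2 (successors {w3, w5, w6}): φ is false.
  w3 (successors {w0, w1, w4, w5}): φ is false.
  w4 (successors {w4, w5}): φ is true.
  w5 (successors {w0, w1, w2, w5}): φ is false.
  w6 (successors {w0, w1, w2, w3}): φ is false.
For instance, at w1:
  At w1: ¬q is true, ¬◇q is false, so ¬q ∧ ¬◇q is false.
    At w1: ◇q is true, so ¬◇q is false.
      At w1: ◇q requires q at some successor in {w0, w1, w2, w3, w4, w5, w6}.
        q holds at w0, so ◇q is true at w1.
Satisfying worlds: {w4}

w4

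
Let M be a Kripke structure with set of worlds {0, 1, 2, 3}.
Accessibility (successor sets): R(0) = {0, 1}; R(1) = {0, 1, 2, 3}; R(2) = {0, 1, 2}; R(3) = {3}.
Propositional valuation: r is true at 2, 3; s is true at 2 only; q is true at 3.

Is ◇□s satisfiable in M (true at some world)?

No

Let φ = ◇□s. Evaluate φ at each world:
  0 (successors {0, 1}): φ is false.
  1 (successors {0, 1, 2, 3}): φ is false.
  2 (successors {0, 1, 2}): φ is false.
  3 (successors {3}): φ is false.
For instance, at 0:
  At 0: ◇□s requires □s at some successor in {0, 1}.
    At 0: □s is false.
    At 1: □s is false.
  So ◇□s is false at 0.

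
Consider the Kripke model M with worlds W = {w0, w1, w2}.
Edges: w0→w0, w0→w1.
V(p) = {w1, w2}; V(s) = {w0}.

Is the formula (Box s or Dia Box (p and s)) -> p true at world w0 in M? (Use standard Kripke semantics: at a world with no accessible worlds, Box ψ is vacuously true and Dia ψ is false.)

At w0: Box s or Dia Box (p and s) is true, p is false, so (Box s or Dia Box (p and s)) -> p is false.
  At w0: Box s is false, Dia Box (p and s) is true, so Box s or Dia Box (p and s) is true.
    At w0: Box s requires s at every successor {w0, w1}.
      s fails at w1, so Box s is false at w0.
    At w0: Dia Box (p and s) requires Box (p and s) at some successor in {w0, w1}.
      Box (p and s) holds at w1, so Dia Box (p and s) is true at w0.

No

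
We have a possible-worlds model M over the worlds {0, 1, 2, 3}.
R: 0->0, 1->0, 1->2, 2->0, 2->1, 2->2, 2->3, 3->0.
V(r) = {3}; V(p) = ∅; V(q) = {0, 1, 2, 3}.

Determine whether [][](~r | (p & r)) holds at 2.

No

Recall that []ψ holds at a world iff ψ holds at every accessible world, and <>ψ holds iff ψ holds at some accessible world.
At 2: [][](~r | (p & r)) requires [](~r | (p & r)) at every successor {0, 1, 2, 3}.
  [](~r | (p & r)) fails at 2, so [][](~r | (p & r)) is false at 2.
    At 2: [](~r | (p & r)) requires ~r | (p & r) at every successor {0, 1, 2, 3}.
      ~r | (p & r) fails at 3, so [](~r | (p & r)) is false at 2.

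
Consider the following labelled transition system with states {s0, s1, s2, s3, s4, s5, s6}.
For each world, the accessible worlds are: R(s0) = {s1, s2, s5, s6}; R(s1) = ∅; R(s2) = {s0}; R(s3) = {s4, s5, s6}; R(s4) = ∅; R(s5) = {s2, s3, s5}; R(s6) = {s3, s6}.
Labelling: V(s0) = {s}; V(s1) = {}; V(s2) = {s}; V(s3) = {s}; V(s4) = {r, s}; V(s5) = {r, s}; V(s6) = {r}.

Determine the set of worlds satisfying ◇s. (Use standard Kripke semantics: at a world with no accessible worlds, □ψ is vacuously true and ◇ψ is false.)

Let φ = ◇s. Evaluate φ at each world:
  s0 (successors {s1, s2, s5, s6}): φ is true.
  s1 (successors ∅): φ is false.
  s2 (successors {s0}): φ is true.
  s3 (successors {s4, s5, s6}): φ is true.
  s4 (successors ∅): φ is false.
  s5 (successors {s2, s3, s5}): φ is true.
  s6 (successors {s3, s6}): φ is true.
For instance, at s3:
  At s3: ◇s requires s at some successor in {s4, s5, s6}.
    s holds at s4, so ◇s is true at s3.
Satisfying worlds: {s0, s2, s3, s5, s6}

s0, s2, s3, s5, s6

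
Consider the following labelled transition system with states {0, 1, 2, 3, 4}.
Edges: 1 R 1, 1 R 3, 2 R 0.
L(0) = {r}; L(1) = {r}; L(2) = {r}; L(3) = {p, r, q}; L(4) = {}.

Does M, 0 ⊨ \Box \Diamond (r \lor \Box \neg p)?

Yes

At 0: no accessible worlds, so \Box \Diamond (r \lor \Box \neg p) holds vacuously.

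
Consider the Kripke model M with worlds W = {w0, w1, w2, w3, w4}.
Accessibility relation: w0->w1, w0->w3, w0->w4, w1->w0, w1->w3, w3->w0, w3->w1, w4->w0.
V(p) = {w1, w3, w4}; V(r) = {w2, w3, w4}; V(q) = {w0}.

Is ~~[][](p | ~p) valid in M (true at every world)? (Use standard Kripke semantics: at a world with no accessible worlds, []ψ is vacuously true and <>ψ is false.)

Yes

Let φ = ~~[][](p | ~p). Evaluate φ at each world:
  w0 (successors {w1, w3, w4}): φ is true.
  w1 (successors {w0, w3}): φ is true.
  w2 (successors ∅): φ is true.
  w3 (successors {w0, w1}): φ is true.
  w4 (successors {w0}): φ is true.
For instance, at w1:
  At w1: ~[][](p | ~p) is false, so ~~[][](p | ~p) is true.
    At w1: [][](p | ~p) is true, so ~[][](p | ~p) is false.
      At w1: [][](p | ~p) requires [](p | ~p) at every successor {w0, w3}.
        At w0: [](p | ~p) is true.
        At w3: [](p | ~p) is true.
      So [][](p | ~p) is true at w1.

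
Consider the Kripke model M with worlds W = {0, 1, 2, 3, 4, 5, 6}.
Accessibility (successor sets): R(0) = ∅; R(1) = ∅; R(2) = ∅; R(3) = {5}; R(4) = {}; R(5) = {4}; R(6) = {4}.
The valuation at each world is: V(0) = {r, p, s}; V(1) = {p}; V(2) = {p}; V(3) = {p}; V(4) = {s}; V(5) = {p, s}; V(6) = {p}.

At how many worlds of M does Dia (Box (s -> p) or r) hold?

2

Recall that Box ψ holds at a world iff ψ holds at every accessible world, and Dia ψ holds iff ψ holds at some accessible world.
Let φ = Dia (Box (s -> p) or r). Evaluate φ at each world:
  0 (successors ∅): φ is false.
  1 (successors ∅): φ is false.
  2 (successors ∅): φ is false.
  3 (successors {5}): φ is false.
  4 (successors ∅): φ is false.
  5 (successors {4}): φ is true.
  6 (successors {4}): φ is true.
For instance, at 3:
  At 3: Dia (Box (s -> p) or r) requires Box (s -> p) or r at some successor in {5}.
    At 5: Box (s -> p) or r is false.
  So Dia (Box (s -> p) or r) is false at 3.
Satisfying worlds: {5, 6}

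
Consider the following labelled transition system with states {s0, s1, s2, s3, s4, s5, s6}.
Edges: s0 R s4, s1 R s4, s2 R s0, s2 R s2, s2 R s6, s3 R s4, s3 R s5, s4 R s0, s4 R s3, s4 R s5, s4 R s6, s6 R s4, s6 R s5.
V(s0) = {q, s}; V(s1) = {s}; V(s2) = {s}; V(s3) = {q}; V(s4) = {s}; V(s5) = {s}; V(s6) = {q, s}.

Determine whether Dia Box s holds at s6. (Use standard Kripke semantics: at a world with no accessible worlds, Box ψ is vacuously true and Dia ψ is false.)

Yes

Recall that Box ψ holds at a world iff ψ holds at every accessible world, and Dia ψ holds iff ψ holds at some accessible world.
At s6: Dia Box s requires Box s at some successor in {s4, s5}.
  Box s holds at s5, so Dia Box s is true at s6.
    At s5: no accessible worlds, so Box s holds vacuously.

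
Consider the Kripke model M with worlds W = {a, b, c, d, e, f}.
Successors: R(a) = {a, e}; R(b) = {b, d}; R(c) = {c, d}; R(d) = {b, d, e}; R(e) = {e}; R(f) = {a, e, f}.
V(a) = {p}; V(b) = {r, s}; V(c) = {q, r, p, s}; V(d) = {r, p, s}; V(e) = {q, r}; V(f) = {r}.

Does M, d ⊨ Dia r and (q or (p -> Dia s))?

Yes

At d: Dia r is true, q or (p -> Dia s) is true, so Dia r and (q or (p -> Dia s)) is true.
  At d: Dia r requires r at some successor in {b, d, e}.
    r holds at b, so Dia r is true at d.
  At d: q is false, p -> Dia s is true, so q or (p -> Dia s) is true.
    At d: p is true, Dia s is true, so p -> Dia s is true.
      At d: Dia s requires s at some successor in {b, d, e}.
        s holds at b, so Dia s is true at d.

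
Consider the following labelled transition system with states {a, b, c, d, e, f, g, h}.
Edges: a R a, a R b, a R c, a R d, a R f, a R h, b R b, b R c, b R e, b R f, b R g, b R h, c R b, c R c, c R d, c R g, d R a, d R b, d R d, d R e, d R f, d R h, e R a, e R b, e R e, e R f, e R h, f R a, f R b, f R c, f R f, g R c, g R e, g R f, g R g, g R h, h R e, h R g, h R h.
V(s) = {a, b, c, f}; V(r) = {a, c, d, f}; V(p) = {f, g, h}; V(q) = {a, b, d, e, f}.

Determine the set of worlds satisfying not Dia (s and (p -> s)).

Recall that Dia ψ holds at a world iff ψ holds at some accessible world.
Let φ = not Dia (s and (p -> s)). Evaluate φ at each world:
  a (successors {a, b, c, d, f, h}): φ is false.
  b (successors {b, c, e, f, g, h}): φ is false.
  c (successors {b, c, d, g}): φ is false.
  d (successors {a, b, d, e, f, h}): φ is false.
  e (successors {a, b, e, f, h}): φ is false.
  f (successors {a, b, c, f}): φ is false.
  g (successors {c, e, f, g, h}): φ is false.
  h (successors {e, g, h}): φ is true.
For instance, at a:
  At a: Dia (s and (p -> s)) is true, so not Dia (s and (p -> s)) is false.
    At a: Dia (s and (p -> s)) requires s and (p -> s) at some successor in {a, b, c, d, f, h}.
      s and (p -> s) holds at a, so Dia (s and (p -> s)) is true at a.
Satisfying worlds: {h}

h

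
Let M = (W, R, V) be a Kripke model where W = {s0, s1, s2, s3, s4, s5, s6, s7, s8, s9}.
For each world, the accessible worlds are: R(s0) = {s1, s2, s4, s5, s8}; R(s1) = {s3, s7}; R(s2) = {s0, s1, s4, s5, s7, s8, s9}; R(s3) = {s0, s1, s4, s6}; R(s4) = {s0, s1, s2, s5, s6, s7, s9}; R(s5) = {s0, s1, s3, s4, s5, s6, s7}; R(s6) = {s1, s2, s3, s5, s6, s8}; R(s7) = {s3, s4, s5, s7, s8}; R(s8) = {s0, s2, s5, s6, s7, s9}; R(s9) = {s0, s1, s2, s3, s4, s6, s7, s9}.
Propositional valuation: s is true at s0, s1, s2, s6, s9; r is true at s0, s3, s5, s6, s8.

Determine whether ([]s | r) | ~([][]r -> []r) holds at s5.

Yes

At s5: []s | r is true, ~([][]r -> []r) is false, so ([]s | r) | ~([][]r -> []r) is true.
  At s5: []s is false, r is true, so []s | r is true.
    At s5: []s requires s at every successor {s0, s1, s3, s4, s5, s6, s7}.
      s fails at s3, so []s is false at s5.
  At s5: [][]r -> []r is true, so ~([][]r -> []r) is false.
    At s5: [][]r is false, []r is false, so [][]r -> []r is true.
      At s5: [][]r requires []r at every successor {s0, s1, s3, s4, s5, s6, s7}.
        []r fails at s0, so [][]r is false at s5.
      At s5: []r requires r at every successor {s0, s1, s3, s4, s5, s6, s7}.
        r fails at s1, so []r is false at s5.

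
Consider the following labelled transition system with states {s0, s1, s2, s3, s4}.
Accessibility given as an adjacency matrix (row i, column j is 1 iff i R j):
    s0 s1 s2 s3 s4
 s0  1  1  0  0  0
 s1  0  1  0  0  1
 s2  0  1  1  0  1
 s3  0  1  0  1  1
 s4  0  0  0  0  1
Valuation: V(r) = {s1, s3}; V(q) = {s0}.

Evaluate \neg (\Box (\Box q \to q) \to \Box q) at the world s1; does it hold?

Recall that \Box ψ holds at a world iff ψ holds at every accessible world, and \Diamond ψ holds iff ψ holds at some accessible world.
At s1: \Box (\Box q \to q) \to \Box q is false, so \neg (\Box (\Box q \to q) \to \Box q) is true.
  At s1: \Box (\Box q \to q) is true, \Box q is false, so \Box (\Box q \to q) \to \Box q is false.
    At s1: \Box (\Box q \to q) requires \Box q \to q at every successor {s1, s4}.
      At s1: \Box q \to q is true.
      At s4: \Box q \to q is true.
    So \Box (\Box q \to q) is true at s1.
    At s1: \Box q requires q at every successor {s1, s4}.
      q fails at s1, so \Box q is false at s1.

Yes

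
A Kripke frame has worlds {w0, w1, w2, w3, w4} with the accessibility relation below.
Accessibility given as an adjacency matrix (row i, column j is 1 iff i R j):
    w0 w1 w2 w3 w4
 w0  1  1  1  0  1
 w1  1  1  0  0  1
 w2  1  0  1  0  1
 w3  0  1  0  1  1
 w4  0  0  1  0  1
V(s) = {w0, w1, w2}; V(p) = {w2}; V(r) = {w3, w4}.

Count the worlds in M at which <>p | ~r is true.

Let φ = <>p | ~r. Evaluate φ at each world:
  w0 (successors {w0, w1, w2, w4}): φ is true.
  w1 (successors {w0, w1, w4}): φ is true.
  w2 (successors {w0, w2, w4}): φ is true.
  w3 (successors {w1, w3, w4}): φ is false.
  w4 (successors {w2, w4}): φ is true.
For instance, at w2:
  At w2: <>p is true, ~r is true, so <>p | ~r is true.
    At w2: <>p requires p at some successor in {w0, w2, w4}.
      p holds at w2, so <>p is true at w2.
Satisfying worlds: {w0, w1, w2, w4}

4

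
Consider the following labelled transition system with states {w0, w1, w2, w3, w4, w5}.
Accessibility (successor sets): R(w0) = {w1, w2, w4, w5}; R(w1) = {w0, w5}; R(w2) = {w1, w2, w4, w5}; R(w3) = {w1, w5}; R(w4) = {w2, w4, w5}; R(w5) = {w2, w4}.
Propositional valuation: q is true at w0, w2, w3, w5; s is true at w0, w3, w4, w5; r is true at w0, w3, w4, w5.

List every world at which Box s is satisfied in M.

w1

Let φ = Box s. Evaluate φ at each world:
  w0 (successors {w1, w2, w4, w5}): φ is false.
  w1 (successors {w0, w5}): φ is true.
  w2 (successors {w1, w2, w4, w5}): φ is false.
  w3 (successors {w1, w5}): φ is false.
  w4 (successors {w2, w4, w5}): φ is false.
  w5 (successors {w2, w4}): φ is false.
For instance, at w2:
  At w2: Box s requires s at every successor {w1, w2, w4, w5}.
    s fails at w1, so Box s is false at w2.
Satisfying worlds: {w1}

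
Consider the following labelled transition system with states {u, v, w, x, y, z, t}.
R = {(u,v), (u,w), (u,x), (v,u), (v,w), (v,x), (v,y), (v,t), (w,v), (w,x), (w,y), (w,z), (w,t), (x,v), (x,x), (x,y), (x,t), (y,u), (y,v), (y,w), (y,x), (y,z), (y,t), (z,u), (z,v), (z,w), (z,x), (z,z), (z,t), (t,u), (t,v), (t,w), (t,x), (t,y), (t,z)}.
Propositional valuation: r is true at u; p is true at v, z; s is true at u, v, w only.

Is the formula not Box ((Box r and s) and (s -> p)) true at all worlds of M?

Yes

Let φ = not Box ((Box r and s) and (s -> p)). Evaluate φ at each world:
  u (successors {v, w, x}): φ is true.
  v (successors {u, w, x, y, t}): φ is true.
  w (successors {v, x, y, z, t}): φ is true.
  x (successors {v, x, y, t}): φ is true.
  y (successors {u, v, w, x, z, t}): φ is true.
  z (successors {u, v, w, x, z, t}): φ is true.
  t (successors {u, v, w, x, y, z}): φ is true.
For instance, at u:
  At u: Box ((Box r and s) and (s -> p)) is false, so not Box ((Box r and s) and (s -> p)) is true.
    At u: Box ((Box r and s) and (s -> p)) requires (Box r and s) and (s -> p) at every successor {v, w, x}.
      (Box r and s) and (s -> p) fails at v, so Box ((Box r and s) and (s -> p)) is false at u.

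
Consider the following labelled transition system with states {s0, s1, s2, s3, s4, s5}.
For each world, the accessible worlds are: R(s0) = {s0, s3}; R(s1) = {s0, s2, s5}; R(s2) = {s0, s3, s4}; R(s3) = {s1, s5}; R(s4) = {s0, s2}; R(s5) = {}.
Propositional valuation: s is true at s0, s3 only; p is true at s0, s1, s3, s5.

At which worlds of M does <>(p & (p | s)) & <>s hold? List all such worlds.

Recall that <>ψ holds at a world iff ψ holds at some accessible world.
Let φ = <>(p & (p | s)) & <>s. Evaluate φ at each world:
  s0 (successors {s0, s3}): φ is true.
  s1 (successors {s0, s2, s5}): φ is true.
  s2 (successors {s0, s3, s4}): φ is true.
  s3 (successors {s1, s5}): φ is false.
  s4 (successors {s0, s2}): φ is true.
  s5 (successors ∅): φ is false.
For instance, at s3:
  At s3: <>(p & (p | s)) is true, <>s is false, so <>(p & (p | s)) & <>s is false.
    At s3: <>(p & (p | s)) requires p & (p | s) at some successor in {s1, s5}.
      p & (p | s) holds at s1, so <>(p & (p | s)) is true at s3.
    At s3: <>s requires s at some successor in {s1, s5}.
      At s1: s is false.
      At s5: s is false.
    So <>s is false at s3.
Satisfying worlds: {s0, s1, s2, s4}

s0, s1, s2, s4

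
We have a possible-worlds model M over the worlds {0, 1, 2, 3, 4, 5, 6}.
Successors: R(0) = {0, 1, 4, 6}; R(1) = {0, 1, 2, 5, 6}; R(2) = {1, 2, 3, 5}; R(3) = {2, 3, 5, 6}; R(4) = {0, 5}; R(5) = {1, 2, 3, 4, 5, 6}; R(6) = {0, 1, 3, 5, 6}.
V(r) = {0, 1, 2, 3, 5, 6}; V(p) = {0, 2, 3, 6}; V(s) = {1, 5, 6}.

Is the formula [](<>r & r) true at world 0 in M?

No

Recall that []ψ holds at a world iff ψ holds at every accessible world, and <>ψ holds iff ψ holds at some accessible world.
At 0: [](<>r & r) requires <>r & r at every successor {0, 1, 4, 6}.
  <>r & r fails at 4, so [](<>r & r) is false at 0.
    At 4: <>r is true, r is false, so <>r & r is false.
      At 4: <>r requires r at some successor in {0, 5}.
        r holds at 0, so <>r is true at 4.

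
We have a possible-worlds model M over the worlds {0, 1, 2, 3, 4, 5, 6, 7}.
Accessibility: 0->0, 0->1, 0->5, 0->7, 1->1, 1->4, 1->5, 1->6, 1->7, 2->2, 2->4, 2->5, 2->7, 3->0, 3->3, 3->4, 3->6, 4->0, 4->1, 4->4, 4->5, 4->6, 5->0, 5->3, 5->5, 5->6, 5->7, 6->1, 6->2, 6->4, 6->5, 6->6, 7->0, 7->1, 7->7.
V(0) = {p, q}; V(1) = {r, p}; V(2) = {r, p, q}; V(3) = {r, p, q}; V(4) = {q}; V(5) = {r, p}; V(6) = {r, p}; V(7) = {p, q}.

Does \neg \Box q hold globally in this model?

Let φ = \neg \Box q. Evaluate φ at each world:
  0 (successors {0, 1, 5, 7}): φ is true.
  1 (successors {1, 4, 5, 6, 7}): φ is true.
  2 (successors {2, 4, 5, 7}): φ is true.
  3 (successors {0, 3, 4, 6}): φ is true.
  4 (successors {0, 1, 4, 5, 6}): φ is true.
  5 (successors {0, 3, 5, 6, 7}): φ is true.
  6 (successors {1, 2, 4, 5, 6}): φ is true.
  7 (successors {0, 1, 7}): φ is true.
For instance, at 2:
  At 2: \Box q is false, so \neg \Box q is true.
    At 2: \Box q requires q at every successor {2, 4, 5, 7}.
      q fails at 5, so \Box q is false at 2.

Yes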